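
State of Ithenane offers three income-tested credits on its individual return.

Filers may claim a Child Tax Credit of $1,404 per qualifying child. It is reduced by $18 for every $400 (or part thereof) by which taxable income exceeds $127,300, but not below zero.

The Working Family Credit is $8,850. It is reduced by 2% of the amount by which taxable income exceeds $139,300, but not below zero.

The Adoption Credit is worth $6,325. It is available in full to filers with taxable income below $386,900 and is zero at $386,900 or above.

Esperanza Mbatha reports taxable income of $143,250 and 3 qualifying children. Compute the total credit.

$18,588

Child Tax Credit: base = 3 × $1,404 = $4,212. income exceeds $127,300 by $15,950, which is 40 full-or-partial $400 increments; reduction = 40 × $18 = $720, leaving $3,492.
Working Family Credit: 2% of the $3,950 excess over $139,300 is $79; credit = $8,850 − $79 = $8,771.
Adoption Credit: $143,250 is below the $386,900 cutoff, so the full $6,325 applies.
Total: $3,492 + $8,771 + $6,325 = $18,588.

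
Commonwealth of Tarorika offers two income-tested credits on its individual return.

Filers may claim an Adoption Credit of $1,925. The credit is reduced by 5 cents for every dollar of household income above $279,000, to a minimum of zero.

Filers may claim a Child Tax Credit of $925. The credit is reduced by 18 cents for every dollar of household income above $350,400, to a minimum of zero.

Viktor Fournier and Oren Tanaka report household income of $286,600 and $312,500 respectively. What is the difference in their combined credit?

Viktor ($286,600): Adoption Credit: 5% of the $7,600 excess over $279,000 is $380; credit = $1,925 − $380 = $1,545. Child Tax Credit: $286,600 is at or below the $350,400 threshold, so the full $925 applies. total $1,545 + $925 = $2,470
Oren ($312,500): Adoption Credit: 5% of the $33,500 excess over $279,000 is $1,675; credit = $1,925 − $1,675 = $250. Child Tax Credit: $312,500 is at or below the $350,400 threshold, so the full $925 applies. total $250 + $925 = $1,175
Difference: |$2,470 − $1,175| = $1,295.

$1,295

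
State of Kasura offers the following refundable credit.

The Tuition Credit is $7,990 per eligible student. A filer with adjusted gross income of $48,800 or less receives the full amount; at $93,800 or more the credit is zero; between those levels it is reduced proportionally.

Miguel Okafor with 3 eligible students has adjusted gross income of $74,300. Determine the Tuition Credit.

$10,387

Tuition Credit: base = 3 × $7,990 = $23,970. $74,300 is $25,500 into a $45,000 phase-out range, leaving 19,500/45,000 of the credit: $23,970 × 19,500/45,000 = $10,387.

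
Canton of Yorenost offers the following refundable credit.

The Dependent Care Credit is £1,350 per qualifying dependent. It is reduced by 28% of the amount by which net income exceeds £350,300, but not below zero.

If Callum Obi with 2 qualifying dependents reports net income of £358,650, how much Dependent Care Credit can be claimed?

£362

Dependent Care Credit: base = 2 × £1,350 = £2,700. 28% of the £8,350 excess over £350,300 is £2,338; credit = £2,700 − £2,338 = £362.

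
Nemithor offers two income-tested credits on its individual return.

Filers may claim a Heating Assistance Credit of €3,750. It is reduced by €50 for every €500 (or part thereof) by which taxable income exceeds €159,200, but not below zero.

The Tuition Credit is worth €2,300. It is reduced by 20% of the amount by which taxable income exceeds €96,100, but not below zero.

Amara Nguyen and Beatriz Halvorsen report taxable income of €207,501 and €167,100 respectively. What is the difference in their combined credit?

€2,950

Amara (€207,501): Heating Assistance Credit: income exceeds €159,200 by €48,301 → 97 increments × €50 = €4,850 ≥ base, so the credit is €0. Tuition Credit: 20% of the €111,401 excess over €96,100 is €22,280.20 ≥ base, so the credit is €0. total €0 + €0 = €0
Beatriz (€167,100): Heating Assistance Credit: income exceeds €159,200 by €7,900, which is 16 full-or-partial €500 increments; reduction = 16 × €50 = €800, leaving €2,950. Tuition Credit: 20% of the €71,000 excess over €96,100 is €14,200 ≥ base, so the credit is €0. total €2,950 + €0 = €2,950
Difference: |€0 − €2,950| = €2,950.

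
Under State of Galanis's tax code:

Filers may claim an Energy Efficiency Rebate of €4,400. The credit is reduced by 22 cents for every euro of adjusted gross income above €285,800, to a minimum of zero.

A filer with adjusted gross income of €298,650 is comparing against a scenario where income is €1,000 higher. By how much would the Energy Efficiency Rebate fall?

€220

At €298,650 — 22% of the €12,850 excess over €285,800 is €2,827; credit = €4,400 − €2,827 = €1,573.
At €299,650 — 22% of the €13,850 excess over €285,800 is €3,047; credit = €4,400 − €3,047 = €1,353.
Lost: €1,573 − €1,353 = €220.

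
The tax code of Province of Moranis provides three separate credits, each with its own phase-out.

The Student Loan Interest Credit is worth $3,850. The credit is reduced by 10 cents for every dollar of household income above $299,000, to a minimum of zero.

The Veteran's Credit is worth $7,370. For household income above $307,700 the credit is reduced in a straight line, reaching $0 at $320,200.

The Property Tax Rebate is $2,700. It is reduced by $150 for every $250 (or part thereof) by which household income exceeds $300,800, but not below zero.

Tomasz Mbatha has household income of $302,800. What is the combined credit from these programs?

$12,340

Student Loan Interest Credit: 10% of the $3,800 excess over $299,000 is $380; credit = $3,850 − $380 = $3,470.
Veteran's Credit: $302,800 is at or below the $307,700 threshold, so the full $7,370 applies.
Property Tax Rebate: income exceeds $300,800 by $2,000, which is 8 full-or-partial $250 increments; reduction = 8 × $150 = $1,200, leaving $1,500.
Total: $3,470 + $7,370 + $1,500 = $12,340.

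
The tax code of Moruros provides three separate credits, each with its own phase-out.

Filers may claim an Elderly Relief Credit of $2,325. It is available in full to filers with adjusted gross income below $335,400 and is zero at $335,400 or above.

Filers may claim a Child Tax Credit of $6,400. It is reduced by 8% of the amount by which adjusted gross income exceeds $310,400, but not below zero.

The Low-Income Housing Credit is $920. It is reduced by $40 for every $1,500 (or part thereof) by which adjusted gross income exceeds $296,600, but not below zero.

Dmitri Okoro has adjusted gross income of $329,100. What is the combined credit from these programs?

$7,269

Elderly Relief Credit: $329,100 is below the $335,400 cutoff, so the full $2,325 applies.
Child Tax Credit: 8% of the $18,700 excess over $310,400 is $1,496; credit = $6,400 − $1,496 = $4,904.
Low-Income Housing Credit: income exceeds $296,600 by $32,500, which is 22 full-or-partial $1,500 increments; reduction = 22 × $40 = $880, leaving $40.
Total: $2,325 + $4,904 + $40 = $7,269.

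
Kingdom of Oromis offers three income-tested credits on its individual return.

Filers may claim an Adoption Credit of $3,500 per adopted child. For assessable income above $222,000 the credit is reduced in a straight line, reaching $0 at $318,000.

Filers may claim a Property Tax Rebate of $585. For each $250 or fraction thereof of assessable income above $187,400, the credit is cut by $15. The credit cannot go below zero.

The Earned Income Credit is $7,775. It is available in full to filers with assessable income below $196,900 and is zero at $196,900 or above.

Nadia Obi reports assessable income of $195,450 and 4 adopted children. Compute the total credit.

$21,865

Adoption Credit: base = 4 × $3,500 = $14,000. $195,450 is at or below the $222,000 threshold, so the full $14,000 applies.
Property Tax Rebate: income exceeds $187,400 by $8,050, which is 33 full-or-partial $250 increments; reduction = 33 × $15 = $495, leaving $90.
Earned Income Credit: $195,450 is below the $196,900 cutoff, so the full $7,775 applies.
Total: $14,000 + $90 + $7,775 = $21,865.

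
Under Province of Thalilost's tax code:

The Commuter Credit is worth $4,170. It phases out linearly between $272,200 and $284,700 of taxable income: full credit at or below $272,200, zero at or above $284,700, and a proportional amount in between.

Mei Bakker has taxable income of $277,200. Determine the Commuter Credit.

$2,502

Commuter Credit: $277,200 is $5,000 into a $12,500 phase-out range, leaving 7,500/12,500 of the credit: $4,170 × 7,500/12,500 = $2,502.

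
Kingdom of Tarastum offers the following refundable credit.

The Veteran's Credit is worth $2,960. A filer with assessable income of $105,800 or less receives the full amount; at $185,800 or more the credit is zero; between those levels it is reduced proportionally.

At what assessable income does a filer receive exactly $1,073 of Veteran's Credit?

$1,073 is 1,073/2,960 of the full $2,960, so 1,887/2,960 of the $80,000 range has been used: income = $105,800 + $80,000 × 1,887/2,960 = $156,800.

$156,800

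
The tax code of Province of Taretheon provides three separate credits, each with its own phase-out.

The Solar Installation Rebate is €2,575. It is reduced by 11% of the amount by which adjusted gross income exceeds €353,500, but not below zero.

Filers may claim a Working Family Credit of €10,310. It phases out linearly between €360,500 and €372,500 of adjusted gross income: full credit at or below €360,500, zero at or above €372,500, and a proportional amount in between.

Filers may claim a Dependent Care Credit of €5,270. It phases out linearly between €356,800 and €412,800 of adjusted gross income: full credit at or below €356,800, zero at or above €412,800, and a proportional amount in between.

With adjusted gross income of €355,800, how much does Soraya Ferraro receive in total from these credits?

Solar Installation Rebate: 11% of the €2,300 excess over €353,500 is €253; credit = €2,575 − €253 = €2,322.
Working Family Credit: €355,800 is at or below the €360,500 threshold, so the full €10,310 applies.
Dependent Care Credit: €355,800 is at or below the €356,800 threshold, so the full €5,270 applies.
Total: €2,322 + €10,310 + €5,270 = €17,902.

€17,902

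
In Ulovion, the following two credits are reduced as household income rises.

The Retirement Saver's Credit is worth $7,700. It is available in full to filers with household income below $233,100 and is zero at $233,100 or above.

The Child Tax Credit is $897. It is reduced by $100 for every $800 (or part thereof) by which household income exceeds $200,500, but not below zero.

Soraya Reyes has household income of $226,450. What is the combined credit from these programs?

Retirement Saver's Credit: $226,450 is below the $233,100 cutoff, so the full $7,700 applies.
Child Tax Credit: income exceeds $200,500 by $25,950 → 33 increments × $100 = $3,300 ≥ base, so the credit is $0.
Total: $7,700 + $0 = $7,700.

$7,700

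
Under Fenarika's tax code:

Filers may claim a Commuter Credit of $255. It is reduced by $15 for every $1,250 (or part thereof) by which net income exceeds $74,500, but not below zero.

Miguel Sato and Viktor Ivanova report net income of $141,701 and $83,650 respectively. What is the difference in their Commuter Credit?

$135

Miguel ($141,701): Commuter Credit: income exceeds $74,500 by $67,201 → 54 increments × $15 = $810 ≥ base, so the credit is $0.
Viktor ($83,650): Commuter Credit: income exceeds $74,500 by $9,150, which is 8 full-or-partial $1,250 increments; reduction = 8 × $15 = $120, leaving $135.
Difference: |$0 − $135| = $135.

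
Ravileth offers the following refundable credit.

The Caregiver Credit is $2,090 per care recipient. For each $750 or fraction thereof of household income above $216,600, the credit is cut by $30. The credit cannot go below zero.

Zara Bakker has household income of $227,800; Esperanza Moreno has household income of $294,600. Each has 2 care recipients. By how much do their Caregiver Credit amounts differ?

Zara ($227,800): Caregiver Credit: base = 2 × $2,090 = $4,180. income exceeds $216,600 by $11,200, which is 15 full-or-partial $750 increments; reduction = 15 × $30 = $450, leaving $3,730.
Esperanza ($294,600): Caregiver Credit: base = 2 × $2,090 = $4,180. income exceeds $216,600 by $78,000, which is 104 full-or-partial $750 increments; reduction = 104 × $30 = $3,120, leaving $1,060.
Difference: |$3,730 − $1,060| = $2,670.

$2,670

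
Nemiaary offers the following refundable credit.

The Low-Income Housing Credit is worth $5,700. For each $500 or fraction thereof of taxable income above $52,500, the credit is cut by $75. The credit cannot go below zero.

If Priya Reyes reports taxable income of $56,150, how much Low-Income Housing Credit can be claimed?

$5,100

Low-Income Housing Credit: income exceeds $52,500 by $3,650, which is 8 full-or-partial $500 increments; reduction = 8 × $75 = $600, leaving $5,100.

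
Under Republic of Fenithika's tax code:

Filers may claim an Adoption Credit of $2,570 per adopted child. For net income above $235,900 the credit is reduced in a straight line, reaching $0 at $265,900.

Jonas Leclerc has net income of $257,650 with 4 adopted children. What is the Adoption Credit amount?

$2,827

Adoption Credit: base = 4 × $2,570 = $10,280. $257,650 is $21,750 into a $30,000 phase-out range, leaving 8,250/30,000 of the credit: $10,280 × 8,250/30,000 = $2,827.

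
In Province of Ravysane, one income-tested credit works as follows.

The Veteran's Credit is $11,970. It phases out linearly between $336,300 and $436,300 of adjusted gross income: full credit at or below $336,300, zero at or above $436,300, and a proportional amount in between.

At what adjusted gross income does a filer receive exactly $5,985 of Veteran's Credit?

$386,300

$5,985 is 5,985/11,970 of the full $11,970, so 5,985/11,970 of the $100,000 range has been used: income = $336,300 + $100,000 × 5,985/11,970 = $386,300.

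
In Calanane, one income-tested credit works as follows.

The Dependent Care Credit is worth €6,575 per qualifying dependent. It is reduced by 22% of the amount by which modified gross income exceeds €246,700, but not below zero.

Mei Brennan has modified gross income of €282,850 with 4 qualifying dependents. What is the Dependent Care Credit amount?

Dependent Care Credit: base = 4 × €6,575 = €26,300. 22% of the €36,150 excess over €246,700 is €7,953; credit = €26,300 − €7,953 = €18,347.

€18,347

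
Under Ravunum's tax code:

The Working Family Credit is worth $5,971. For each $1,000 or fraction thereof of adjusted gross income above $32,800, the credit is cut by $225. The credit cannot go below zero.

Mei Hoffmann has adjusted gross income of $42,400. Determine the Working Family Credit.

Working Family Credit: income exceeds $32,800 by $9,600, which is 10 full-or-partial $1,000 increments; reduction = 10 × $225 = $2,250, leaving $3,721.

$3,721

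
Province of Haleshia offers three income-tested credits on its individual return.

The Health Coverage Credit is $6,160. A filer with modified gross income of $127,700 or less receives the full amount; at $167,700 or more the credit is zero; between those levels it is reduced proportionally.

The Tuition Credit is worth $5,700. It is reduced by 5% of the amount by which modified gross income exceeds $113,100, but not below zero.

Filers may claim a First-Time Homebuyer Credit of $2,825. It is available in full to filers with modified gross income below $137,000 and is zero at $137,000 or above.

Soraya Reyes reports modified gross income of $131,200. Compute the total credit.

Health Coverage Credit: $131,200 is $3,500 into a $40,000 phase-out range, leaving 36,500/40,000 of the credit: $6,160 × 36,500/40,000 = $5,621.
Tuition Credit: 5% of the $18,100 excess over $113,100 is $905; credit = $5,700 − $905 = $4,795.
First-Time Homebuyer Credit: $131,200 is below the $137,000 cutoff, so the full $2,825 applies.
Total: $5,621 + $4,795 + $2,825 = $13,241.

$13,241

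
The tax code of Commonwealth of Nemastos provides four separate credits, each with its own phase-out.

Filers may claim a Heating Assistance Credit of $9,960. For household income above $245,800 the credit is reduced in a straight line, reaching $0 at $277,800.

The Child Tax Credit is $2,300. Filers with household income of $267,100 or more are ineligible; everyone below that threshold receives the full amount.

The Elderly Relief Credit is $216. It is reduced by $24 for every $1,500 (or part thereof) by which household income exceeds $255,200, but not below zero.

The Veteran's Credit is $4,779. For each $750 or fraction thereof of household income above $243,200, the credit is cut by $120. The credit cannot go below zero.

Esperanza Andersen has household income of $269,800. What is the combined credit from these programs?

$2,949

Heating Assistance Credit: $269,800 is $24,000 into a $32,000 phase-out range, leaving 8,000/32,000 of the credit: $9,960 × 8,000/32,000 = $2,490.
Child Tax Credit: $269,800 meets or exceeds the $267,100 cutoff, so the credit is $0.
Elderly Relief Credit: income exceeds $255,200 by $14,600 → 10 increments × $24 = $240 ≥ base, so the credit is $0.
Veteran's Credit: income exceeds $243,200 by $26,600, which is 36 full-or-partial $750 increments; reduction = 36 × $120 = $4,320, leaving $459.
Total: $2,490 + $0 + $0 + $459 = $2,949.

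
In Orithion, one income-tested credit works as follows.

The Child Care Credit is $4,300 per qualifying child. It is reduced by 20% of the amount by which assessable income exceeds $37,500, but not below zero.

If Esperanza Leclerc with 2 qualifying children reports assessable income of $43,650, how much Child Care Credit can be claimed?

Child Care Credit: base = 2 × $4,300 = $8,600. 20% of the $6,150 excess over $37,500 is $1,230; credit = $8,600 − $1,230 = $7,370.

$7,370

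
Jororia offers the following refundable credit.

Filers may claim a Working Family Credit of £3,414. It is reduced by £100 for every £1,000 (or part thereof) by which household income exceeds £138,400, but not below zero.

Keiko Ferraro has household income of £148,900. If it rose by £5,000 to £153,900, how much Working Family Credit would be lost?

At £148,900 — income exceeds £138,400 by £10,500, which is 11 full-or-partial £1,000 increments; reduction = 11 × £100 = £1,100, leaving £2,314.
At £153,900 — income exceeds £138,400 by £15,500, which is 16 full-or-partial £1,000 increments; reduction = 16 × £100 = £1,600, leaving £1,814.
Lost: £2,314 − £1,814 = £500.

£500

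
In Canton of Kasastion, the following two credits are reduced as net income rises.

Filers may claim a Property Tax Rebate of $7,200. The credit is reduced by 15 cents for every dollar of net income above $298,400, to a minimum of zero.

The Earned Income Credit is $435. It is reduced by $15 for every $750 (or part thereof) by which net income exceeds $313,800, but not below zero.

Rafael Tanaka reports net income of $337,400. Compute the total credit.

Property Tax Rebate: 15% of the $39,000 excess over $298,400 is $5,850; credit = $7,200 − $5,850 = $1,350.
Earned Income Credit: income exceeds $313,800 by $23,600 → 32 increments × $15 = $480 ≥ base, so the credit is $0.
Total: $1,350 + $0 = $1,350.

$1,350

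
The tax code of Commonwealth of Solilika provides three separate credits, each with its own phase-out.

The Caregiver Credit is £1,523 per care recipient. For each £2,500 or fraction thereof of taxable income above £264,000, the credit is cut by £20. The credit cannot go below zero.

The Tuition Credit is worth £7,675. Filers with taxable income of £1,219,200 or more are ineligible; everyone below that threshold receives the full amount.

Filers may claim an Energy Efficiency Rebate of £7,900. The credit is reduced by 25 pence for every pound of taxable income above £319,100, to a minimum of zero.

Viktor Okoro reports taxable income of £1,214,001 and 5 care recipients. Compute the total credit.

Caregiver Credit: base = 5 × £1,523 = £7,615. income exceeds £264,000 by £950,001 → 381 increments × £20 = £7,620 ≥ base, so the credit is £0.
Tuition Credit: £1,214,001 is below the £1,219,200 cutoff, so the full £7,675 applies.
Energy Efficiency Rebate: 25% of the £894,901 excess over £319,100 is £223,725.25 ≥ base, so the credit is £0.
Total: £0 + £7,675 + £0 = £7,675.

£7,675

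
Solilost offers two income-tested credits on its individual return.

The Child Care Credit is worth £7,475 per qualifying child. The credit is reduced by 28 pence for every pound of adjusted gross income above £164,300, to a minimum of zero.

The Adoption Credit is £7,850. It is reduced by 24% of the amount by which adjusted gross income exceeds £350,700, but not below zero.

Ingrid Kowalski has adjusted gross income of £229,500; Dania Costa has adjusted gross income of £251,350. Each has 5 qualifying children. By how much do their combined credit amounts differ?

Ingrid (£229,500): Child Care Credit: base = 5 × £7,475 = £37,375. 28% of the £65,200 excess over £164,300 is £18,256; credit = £37,375 − £18,256 = £19,119. Adoption Credit: £229,500 is at or below the £350,700 threshold, so the full £7,850 applies. total £19,119 + £7,850 = £26,969
Dania (£251,350): Child Care Credit: base = 5 × £7,475 = £37,375. 28% of the £87,050 excess over £164,300 is £24,374; credit = £37,375 − £24,374 = £13,001. Adoption Credit: £251,350 is at or below the £350,700 threshold, so the full £7,850 applies. total £13,001 + £7,850 = £20,851
Difference: |£26,969 − £20,851| = £6,118.

£6,118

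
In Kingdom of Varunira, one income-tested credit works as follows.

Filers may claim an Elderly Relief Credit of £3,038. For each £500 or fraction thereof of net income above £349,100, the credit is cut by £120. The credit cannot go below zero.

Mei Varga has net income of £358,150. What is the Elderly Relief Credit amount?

£758

Elderly Relief Credit: income exceeds £349,100 by £9,050, which is 19 full-or-partial £500 increments; reduction = 19 × £120 = £2,280, leaving £758.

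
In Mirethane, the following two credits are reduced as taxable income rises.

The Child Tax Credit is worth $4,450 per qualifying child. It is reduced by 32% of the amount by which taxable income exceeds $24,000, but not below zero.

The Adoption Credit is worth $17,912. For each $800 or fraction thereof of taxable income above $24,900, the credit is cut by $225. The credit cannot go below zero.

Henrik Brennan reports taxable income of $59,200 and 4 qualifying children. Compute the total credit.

Child Tax Credit: base = 4 × $4,450 = $17,800. 32% of the $35,200 excess over $24,000 is $11,264; credit = $17,800 − $11,264 = $6,536.
Adoption Credit: income exceeds $24,900 by $34,300, which is 43 full-or-partial $800 increments; reduction = 43 × $225 = $9,675, leaving $8,237.
Total: $6,536 + $8,237 = $14,773.

$14,773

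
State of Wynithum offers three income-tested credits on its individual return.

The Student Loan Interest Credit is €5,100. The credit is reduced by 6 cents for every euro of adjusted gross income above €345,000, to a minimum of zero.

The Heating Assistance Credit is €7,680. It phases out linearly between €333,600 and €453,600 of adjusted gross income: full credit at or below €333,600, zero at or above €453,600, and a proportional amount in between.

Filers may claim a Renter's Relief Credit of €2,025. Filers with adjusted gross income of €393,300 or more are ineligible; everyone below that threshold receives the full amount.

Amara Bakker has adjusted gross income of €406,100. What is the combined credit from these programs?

€4,474

Student Loan Interest Credit: 6% of the €61,100 excess over €345,000 is €3,666; credit = €5,100 − €3,666 = €1,434.
Heating Assistance Credit: €406,100 is €72,500 into a €120,000 phase-out range, leaving 47,500/120,000 of the credit: €7,680 × 47,500/120,000 = €3,040.
Renter's Relief Credit: €406,100 meets or exceeds the €393,300 cutoff, so the credit is €0.
Total: €1,434 + €3,040 + €0 = €4,474.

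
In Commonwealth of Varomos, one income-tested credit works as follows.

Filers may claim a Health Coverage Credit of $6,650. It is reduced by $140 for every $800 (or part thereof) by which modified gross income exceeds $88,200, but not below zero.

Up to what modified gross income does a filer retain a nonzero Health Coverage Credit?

After 47 increments the reduction is 47 × $140 = $6,580, leaving $70; one more increment wipes it out. Increment 47 ends at excess 47 × $800 = $37,600, so the highest qualifying income is $88,200 + $37,600 = $125,800.

$125,800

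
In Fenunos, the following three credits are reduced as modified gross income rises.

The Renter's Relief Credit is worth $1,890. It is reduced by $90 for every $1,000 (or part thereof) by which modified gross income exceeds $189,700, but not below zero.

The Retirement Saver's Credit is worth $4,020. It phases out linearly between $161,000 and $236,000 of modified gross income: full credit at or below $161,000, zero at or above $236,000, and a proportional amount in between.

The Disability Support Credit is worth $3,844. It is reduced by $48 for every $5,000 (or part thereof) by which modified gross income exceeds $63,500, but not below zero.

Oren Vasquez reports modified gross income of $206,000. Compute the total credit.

$4,420

Renter's Relief Credit: income exceeds $189,700 by $16,300, which is 17 full-or-partial $1,000 increments; reduction = 17 × $90 = $1,530, leaving $360.
Retirement Saver's Credit: $206,000 is $45,000 into a $75,000 phase-out range, leaving 30,000/75,000 of the credit: $4,020 × 30,000/75,000 = $1,608.
Disability Support Credit: income exceeds $63,500 by $142,500, which is 29 full-or-partial $5,000 increments; reduction = 29 × $48 = $1,392, leaving $2,452.
Total: $360 + $1,608 + $2,452 = $4,420.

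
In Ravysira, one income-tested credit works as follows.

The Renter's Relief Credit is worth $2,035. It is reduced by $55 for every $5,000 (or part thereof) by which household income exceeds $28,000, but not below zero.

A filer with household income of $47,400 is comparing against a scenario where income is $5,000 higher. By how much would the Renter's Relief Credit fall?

$55

At $47,400 — income exceeds $28,000 by $19,400, which is 4 full-or-partial $5,000 increments; reduction = 4 × $55 = $220, leaving $1,815.
At $52,400 — income exceeds $28,000 by $24,400, which is 5 full-or-partial $5,000 increments; reduction = 5 × $55 = $275, leaving $1,760.
Lost: $1,815 − $1,760 = $55.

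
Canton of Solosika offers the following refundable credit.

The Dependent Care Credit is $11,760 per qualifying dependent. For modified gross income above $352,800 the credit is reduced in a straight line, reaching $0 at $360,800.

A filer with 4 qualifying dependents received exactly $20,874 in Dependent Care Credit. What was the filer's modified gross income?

$357,250

Full credit = 4 × $11,760 = $47,040.
$20,874 is 20,874/47,040 of the full $47,040, so 26,166/47,040 of the $8,000 range has been used: income = $352,800 + $8,000 × 26,166/47,040 = $357,250.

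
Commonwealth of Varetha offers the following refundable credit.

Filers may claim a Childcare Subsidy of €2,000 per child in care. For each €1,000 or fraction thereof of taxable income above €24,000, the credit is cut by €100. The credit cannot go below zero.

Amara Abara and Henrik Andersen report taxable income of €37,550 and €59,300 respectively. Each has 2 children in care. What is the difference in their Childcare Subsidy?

€2,200

Amara (€37,550): Childcare Subsidy: base = 2 × €2,000 = €4,000. income exceeds €24,000 by €13,550, which is 14 full-or-partial €1,000 increments; reduction = 14 × €100 = €1,400, leaving €2,600.
Henrik (€59,300): Childcare Subsidy: base = 2 × €2,000 = €4,000. income exceeds €24,000 by €35,300, which is 36 full-or-partial €1,000 increments; reduction = 36 × €100 = €3,600, leaving €400.
Difference: |€2,600 − €400| = €2,200.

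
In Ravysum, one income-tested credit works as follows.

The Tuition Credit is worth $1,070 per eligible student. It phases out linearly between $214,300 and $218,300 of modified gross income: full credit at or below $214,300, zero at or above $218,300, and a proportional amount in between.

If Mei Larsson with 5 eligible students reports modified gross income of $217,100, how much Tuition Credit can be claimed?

$1,605

Tuition Credit: base = 5 × $1,070 = $5,350. $217,100 is $2,800 into a $4,000 phase-out range, leaving 1,200/4,000 of the credit: $5,350 × 1,200/4,000 = $1,605.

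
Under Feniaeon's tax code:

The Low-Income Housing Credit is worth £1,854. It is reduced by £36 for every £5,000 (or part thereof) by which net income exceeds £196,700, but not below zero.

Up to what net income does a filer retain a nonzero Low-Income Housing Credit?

£451,700

After 51 increments the reduction is 51 × £36 = £1,836, leaving £18; one more increment wipes it out. Increment 51 ends at excess 51 × £5,000 = £255,000, so the highest qualifying income is £196,700 + £255,000 = £451,700.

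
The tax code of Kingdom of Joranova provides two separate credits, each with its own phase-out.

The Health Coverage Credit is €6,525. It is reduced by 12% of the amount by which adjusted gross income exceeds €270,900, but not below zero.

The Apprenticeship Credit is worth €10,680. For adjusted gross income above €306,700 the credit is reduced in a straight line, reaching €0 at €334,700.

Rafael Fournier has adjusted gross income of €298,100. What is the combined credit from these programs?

€13,941

Health Coverage Credit: 12% of the €27,200 excess over €270,900 is €3,264; credit = €6,525 − €3,264 = €3,261.
Apprenticeship Credit: €298,100 is at or below the €306,700 threshold, so the full €10,680 applies.
Total: €3,261 + €10,680 = €13,941.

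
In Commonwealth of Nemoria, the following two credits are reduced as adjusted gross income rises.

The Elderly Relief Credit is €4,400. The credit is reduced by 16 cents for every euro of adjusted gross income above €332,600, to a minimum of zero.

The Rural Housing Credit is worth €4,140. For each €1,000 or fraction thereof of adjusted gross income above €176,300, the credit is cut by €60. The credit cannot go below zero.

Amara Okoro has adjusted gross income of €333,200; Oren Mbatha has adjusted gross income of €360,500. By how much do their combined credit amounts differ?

Amara (€333,200): Elderly Relief Credit: 16% of the €600 excess over €332,600 is €96; credit = €4,400 − €96 = €4,304. Rural Housing Credit: income exceeds €176,300 by €156,900 → 157 increments × €60 = €9,420 ≥ base, so the credit is €0. total €4,304 + €0 = €4,304
Oren (€360,500): Elderly Relief Credit: 16% of the €27,900 excess over €332,600 is €4,464 ≥ base, so the credit is €0. Rural Housing Credit: income exceeds €176,300 by €184,200 → 185 increments × €60 = €11,100 ≥ base, so the credit is €0. total €0 + €0 = €0
Difference: |€4,304 − €0| = €4,304.

€4,304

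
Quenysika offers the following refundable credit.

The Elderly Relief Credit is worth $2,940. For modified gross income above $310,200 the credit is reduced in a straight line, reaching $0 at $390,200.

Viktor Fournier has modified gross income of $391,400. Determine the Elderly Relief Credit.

$0

Elderly Relief Credit: $391,400 is at or above $390,200, so the credit is $0.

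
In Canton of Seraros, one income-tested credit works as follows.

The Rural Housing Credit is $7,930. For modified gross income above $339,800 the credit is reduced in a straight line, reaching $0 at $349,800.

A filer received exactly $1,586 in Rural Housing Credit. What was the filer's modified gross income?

$347,800

$1,586 is 1,586/7,930 of the full $7,930, so 6,344/7,930 of the $10,000 range has been used: income = $339,800 + $10,000 × 6,344/7,930 = $347,800.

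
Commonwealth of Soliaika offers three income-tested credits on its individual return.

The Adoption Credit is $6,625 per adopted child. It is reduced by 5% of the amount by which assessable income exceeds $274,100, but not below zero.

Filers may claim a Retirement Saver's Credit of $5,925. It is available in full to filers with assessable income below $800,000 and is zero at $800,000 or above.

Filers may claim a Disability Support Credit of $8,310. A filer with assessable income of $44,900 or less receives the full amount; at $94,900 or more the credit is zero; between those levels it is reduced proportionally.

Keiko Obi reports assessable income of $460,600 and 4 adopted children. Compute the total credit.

$23,100

Adoption Credit: base = 4 × $6,625 = $26,500. 5% of the $186,500 excess over $274,100 is $9,325; credit = $26,500 − $9,325 = $17,175.
Retirement Saver's Credit: $460,600 is below the $800,000 cutoff, so the full $5,925 applies.
Disability Support Credit: $460,600 is at or above $94,900, so the credit is $0.
Total: $17,175 + $5,925 + $0 = $23,100.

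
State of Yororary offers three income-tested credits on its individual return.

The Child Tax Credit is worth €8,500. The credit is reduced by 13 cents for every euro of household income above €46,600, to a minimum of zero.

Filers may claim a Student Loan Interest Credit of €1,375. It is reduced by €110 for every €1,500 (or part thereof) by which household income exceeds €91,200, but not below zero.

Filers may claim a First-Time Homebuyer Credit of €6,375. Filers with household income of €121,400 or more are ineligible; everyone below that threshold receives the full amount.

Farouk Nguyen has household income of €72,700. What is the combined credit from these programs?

€12,857

Child Tax Credit: 13% of the €26,100 excess over €46,600 is €3,393; credit = €8,500 − €3,393 = €5,107.
Student Loan Interest Credit: €72,700 is at or below the €91,200 threshold, so the full €1,375 applies.
First-Time Homebuyer Credit: €72,700 is below the €121,400 cutoff, so the full €6,375 applies.
Total: €5,107 + €1,375 + €6,375 = €12,857.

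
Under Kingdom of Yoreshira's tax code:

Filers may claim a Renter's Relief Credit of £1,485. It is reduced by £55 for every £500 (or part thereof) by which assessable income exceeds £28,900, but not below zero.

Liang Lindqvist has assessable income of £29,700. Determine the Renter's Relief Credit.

Renter's Relief Credit: income exceeds £28,900 by £800, which is 2 full-or-partial £500 increments; reduction = 2 × £55 = £110, leaving £1,375.

£1,375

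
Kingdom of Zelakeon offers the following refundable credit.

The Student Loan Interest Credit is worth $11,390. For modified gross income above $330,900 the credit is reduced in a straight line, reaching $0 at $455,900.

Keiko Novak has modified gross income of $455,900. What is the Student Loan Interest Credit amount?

$0

Student Loan Interest Credit: $455,900 is at or above $455,900, so the credit is $0.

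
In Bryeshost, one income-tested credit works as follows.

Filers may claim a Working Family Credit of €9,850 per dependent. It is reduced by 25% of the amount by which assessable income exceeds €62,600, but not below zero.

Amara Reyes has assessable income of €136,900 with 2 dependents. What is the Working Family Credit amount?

€1,125

Working Family Credit: base = 2 × €9,850 = €19,700. 25% of the €74,300 excess over €62,600 is €18,575; credit = €19,700 − €18,575 = €1,125.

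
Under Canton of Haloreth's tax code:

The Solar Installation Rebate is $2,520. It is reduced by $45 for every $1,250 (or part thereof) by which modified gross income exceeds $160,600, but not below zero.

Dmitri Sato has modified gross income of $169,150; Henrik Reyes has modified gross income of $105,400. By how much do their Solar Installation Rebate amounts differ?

Dmitri ($169,150): Solar Installation Rebate: income exceeds $160,600 by $8,550, which is 7 full-or-partial $1,250 increments; reduction = 7 × $45 = $315, leaving $2,205.
Henrik ($105,400): Solar Installation Rebate: $105,400 is at or below the $160,600 threshold, so the full $2,520 applies.
Difference: |$2,205 − $2,520| = $315.

$315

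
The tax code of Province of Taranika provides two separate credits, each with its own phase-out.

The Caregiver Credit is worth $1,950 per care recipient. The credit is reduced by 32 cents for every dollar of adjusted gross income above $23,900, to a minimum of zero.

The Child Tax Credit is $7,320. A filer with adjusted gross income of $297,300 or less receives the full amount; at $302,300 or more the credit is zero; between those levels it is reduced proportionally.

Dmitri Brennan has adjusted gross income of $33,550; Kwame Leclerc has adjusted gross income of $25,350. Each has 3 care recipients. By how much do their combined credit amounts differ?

$2,624

Dmitri ($33,550): Caregiver Credit: base = 3 × $1,950 = $5,850. 32% of the $9,650 excess over $23,900 is $3,088; credit = $5,850 − $3,088 = $2,762. Child Tax Credit: $33,550 is at or below the $297,300 threshold, so the full $7,320 applies. total $2,762 + $7,320 = $10,082
Kwame ($25,350): Caregiver Credit: base = 3 × $1,950 = $5,850. 32% of the $1,450 excess over $23,900 is $464; credit = $5,850 − $464 = $5,386. Child Tax Credit: $25,350 is at or below the $297,300 threshold, so the full $7,320 applies. total $5,386 + $7,320 = $12,706
Difference: |$10,082 − $12,706| = $2,624.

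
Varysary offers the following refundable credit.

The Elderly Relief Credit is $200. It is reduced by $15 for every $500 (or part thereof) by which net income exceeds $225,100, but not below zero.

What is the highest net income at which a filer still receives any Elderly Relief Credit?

After 13 increments the reduction is 13 × $15 = $195, leaving $5; one more increment wipes it out. Increment 13 ends at excess 13 × $500 = $6,500, so the highest qualifying income is $225,100 + $6,500 = $231,600.

$231,600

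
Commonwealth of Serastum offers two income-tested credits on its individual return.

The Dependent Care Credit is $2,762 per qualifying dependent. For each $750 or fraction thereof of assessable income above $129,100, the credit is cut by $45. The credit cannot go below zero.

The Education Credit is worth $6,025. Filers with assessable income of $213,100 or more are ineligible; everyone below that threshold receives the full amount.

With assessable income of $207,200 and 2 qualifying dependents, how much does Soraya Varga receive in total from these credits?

$6,824

Dependent Care Credit: base = 2 × $2,762 = $5,524. income exceeds $129,100 by $78,100, which is 105 full-or-partial $750 increments; reduction = 105 × $45 = $4,725, leaving $799.
Education Credit: $207,200 is below the $213,100 cutoff, so the full $6,025 applies.
Total: $799 + $6,025 = $6,824.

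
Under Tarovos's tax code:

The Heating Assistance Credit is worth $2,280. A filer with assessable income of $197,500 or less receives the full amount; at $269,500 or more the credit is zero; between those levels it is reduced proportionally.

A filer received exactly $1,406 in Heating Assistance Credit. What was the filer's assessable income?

$1,406 is 1,406/2,280 of the full $2,280, so 874/2,280 of the $72,000 range has been used: income = $197,500 + $72,000 × 874/2,280 = $225,100.

$225,100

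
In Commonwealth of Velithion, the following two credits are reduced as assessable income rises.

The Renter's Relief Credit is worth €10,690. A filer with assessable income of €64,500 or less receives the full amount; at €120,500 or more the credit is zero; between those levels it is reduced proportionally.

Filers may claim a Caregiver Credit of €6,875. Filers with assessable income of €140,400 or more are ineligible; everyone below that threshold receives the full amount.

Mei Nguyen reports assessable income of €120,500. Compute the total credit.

€6,875

Renter's Relief Credit: €120,500 is at or above €120,500, so the credit is €0.
Caregiver Credit: €120,500 is below the €140,400 cutoff, so the full €6,875 applies.
Total: €0 + €6,875 = €6,875.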